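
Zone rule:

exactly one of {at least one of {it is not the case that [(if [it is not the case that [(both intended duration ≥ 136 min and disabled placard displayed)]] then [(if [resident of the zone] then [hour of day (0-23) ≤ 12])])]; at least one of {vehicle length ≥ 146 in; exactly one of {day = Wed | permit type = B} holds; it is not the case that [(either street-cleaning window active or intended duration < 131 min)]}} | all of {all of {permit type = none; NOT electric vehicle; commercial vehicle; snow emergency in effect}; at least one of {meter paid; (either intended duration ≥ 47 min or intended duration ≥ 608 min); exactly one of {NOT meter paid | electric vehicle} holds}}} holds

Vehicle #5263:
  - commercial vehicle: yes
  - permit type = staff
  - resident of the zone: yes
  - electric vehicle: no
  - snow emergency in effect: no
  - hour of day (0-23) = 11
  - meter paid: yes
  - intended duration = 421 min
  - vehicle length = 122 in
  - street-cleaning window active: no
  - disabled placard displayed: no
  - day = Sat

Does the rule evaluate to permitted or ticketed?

Atomic conditions:
  intended duration ≥ 136 min: 421 ≥ 136 is true
  disabled placard displayed: no → false
  resident of the zone: yes → true
  hour of day (0-23) ≤ 12: 11 ≤ 12 is true
  vehicle length ≥ 146 in: 122 ≥ 146 is false
  day = Wed: Sat == Wed is false
  permit type = B: staff == B is false
  street-cleaning window active: no → false
  intended duration < 131 min: 421 < 131 is false
  permit type = none: staff == none is false
  NOT electric vehicle: no → true
  commercial vehicle: yes → true
  snow emergency in effect: no → false
  meter paid: yes → true
  intended duration ≥ 47 min: 421 ≥ 47 is true
  intended duration ≥ 608 min: 421 ≥ 608 is false
  NOT meter paid: yes → false
  electric vehicle: no → false
Combine:
[1.1.1.1.1] true AND false = false
[1.1.1.1] NOT false = true
[1.1.1.2] true → true = true
[1.1.1] true → true = true
[1.1] NOT true = false
[1.2.2] exactly-one(false, false) = false
[1.2.3.1] false OR false = false
[1.2.3] NOT false = true
[1.2] false OR false OR true = true
[1] false OR true = true
[2.1] false AND true AND true AND false = false
[2.2.2] true OR false = true
[2.2.3] exactly-one(false, false) = false
[2.2] true OR true OR false = true
[2] false AND true = false
[root] exactly-one(true, false) = true
Overall: true → permitted

Permitted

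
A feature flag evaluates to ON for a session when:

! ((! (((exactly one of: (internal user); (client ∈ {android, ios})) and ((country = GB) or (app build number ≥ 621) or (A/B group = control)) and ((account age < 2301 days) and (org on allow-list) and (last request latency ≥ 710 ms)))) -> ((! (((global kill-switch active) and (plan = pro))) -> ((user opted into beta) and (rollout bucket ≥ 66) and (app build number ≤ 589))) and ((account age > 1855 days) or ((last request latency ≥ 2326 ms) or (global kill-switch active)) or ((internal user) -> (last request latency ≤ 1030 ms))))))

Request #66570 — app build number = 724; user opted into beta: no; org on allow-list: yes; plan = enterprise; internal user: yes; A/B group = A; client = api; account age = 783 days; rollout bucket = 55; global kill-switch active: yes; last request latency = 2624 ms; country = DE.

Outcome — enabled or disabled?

Disabled

Atomic conditions:
  internal user: yes → true
  client ∈ {android, ios}: api is not in the set → false
  country = GB: DE == GB is false
  app build number ≥ 621: 724 ≥ 621 is true
  A/B group = control: A == control is false
  account age < 2301 days: 783 < 2301 is true
  org on allow-list: yes → true
  last request latency ≥ 710 ms: 2624 ≥ 710 is true
  global kill-switch active: yes → true
  plan = pro: enterprise == pro is false
  user opted into beta: no → false
  rollout bucket ≥ 66: 55 ≥ 66 is false
  app build number ≤ 589: 724 ≤ 589 is false
  account age > 1855 days: 783 > 1855 is false
  last request latency ≥ 2326 ms: 2624 ≥ 2326 is true
  last request latency ≤ 1030 ms: 2624 ≤ 1030 is false
Combine:
[1.1.1.1] exactly-one(true, false) = true
[1.1.1.2] false OR true OR false = true
[1.1.1.3] true AND true AND true = true
[1.1.1] true AND true AND true = true
[1.1] NOT true = false
[1.2.1.1.1] true AND false = false
[1.2.1.1] NOT false = true
[1.2.1.2] false AND false AND false = false
[1.2.1] true → false = false
[1.2.2.2] true OR true = true
[1.2.2.3] true → false = false
[1.2.2] false OR true OR false = true
[1.2] false AND true = false
[1] false → false (antecedent false ⇒ implication holds) = true
[root] NOT true = false
Overall: false → disabled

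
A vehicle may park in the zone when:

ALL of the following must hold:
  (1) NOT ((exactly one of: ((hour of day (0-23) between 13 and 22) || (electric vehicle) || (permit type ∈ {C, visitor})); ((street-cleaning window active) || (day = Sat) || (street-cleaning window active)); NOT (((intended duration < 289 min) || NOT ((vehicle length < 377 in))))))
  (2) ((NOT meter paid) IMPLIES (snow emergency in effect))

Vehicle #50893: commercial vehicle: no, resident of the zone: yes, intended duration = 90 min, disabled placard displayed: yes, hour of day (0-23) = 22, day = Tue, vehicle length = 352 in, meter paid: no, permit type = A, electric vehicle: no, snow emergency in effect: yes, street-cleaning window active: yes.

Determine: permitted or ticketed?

Permitted

Atomic conditions:
  hour of day (0-23) between 13 and 22: 22 in [13, 22] is true
  electric vehicle: no → false
  permit type ∈ {C, visitor}: A is not in the set → false
  street-cleaning window active: yes → true
  day = Sat: Tue == Sat is false
  intended duration < 289 min: 90 < 289 is true
  vehicle length < 377 in: 352 < 377 is true
  NOT meter paid: no → true
  snow emergency in effect: yes → true
Combine:
[1.1.1] true OR false OR false = true
[1.1.2] true OR false OR true = true
[1.1.3.1.2] NOT true = false
[1.1.3.1] true OR false = true
[1.1.3] NOT true = false
[1.1] exactly-one(true, true, false) = false
[1] NOT false = true
[2] true → true = true
[root] true AND true = true
Overall: true → permitted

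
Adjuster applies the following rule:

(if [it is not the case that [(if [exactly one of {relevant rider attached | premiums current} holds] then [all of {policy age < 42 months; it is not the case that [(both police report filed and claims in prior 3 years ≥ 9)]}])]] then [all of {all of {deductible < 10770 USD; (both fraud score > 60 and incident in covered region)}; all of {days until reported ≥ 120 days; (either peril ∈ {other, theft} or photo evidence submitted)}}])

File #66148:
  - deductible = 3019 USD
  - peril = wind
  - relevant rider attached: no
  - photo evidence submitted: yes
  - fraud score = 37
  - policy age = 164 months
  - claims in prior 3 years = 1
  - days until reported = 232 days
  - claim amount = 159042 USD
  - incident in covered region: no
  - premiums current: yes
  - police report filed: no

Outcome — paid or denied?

Denied

Atomic conditions:
  relevant rider attached: no → false
  premiums current: yes → true
  policy age < 42 months: 164 < 42 is false
  police report filed: no → false
  claims in prior 3 years ≥ 9: 1 ≥ 9 is false
  deductible < 10770 USD: 3019 < 10770 is true
  fraud score > 60: 37 > 60 is false
  incident in covered region: no → false
  days until reported ≥ 120 days: 232 ≥ 120 is true
  peril ∈ {other, theft}: wind is not in the set → false
  photo evidence submitted: yes → true
Combine:
[1.1.1] exactly-one(false, true) = true
[1.1.2.2.1] false AND false = false
[1.1.2.2] NOT false = true
[1.1.2] false AND true = false
[1.1] true → false = false
[1] NOT false = true
[2.1.2] false AND false = false
[2.1] true AND false = false
[2.2.2] false OR true = true
[2.2] true AND true = true
[2] false AND true = false
[root] true → false = false
Overall: false → denied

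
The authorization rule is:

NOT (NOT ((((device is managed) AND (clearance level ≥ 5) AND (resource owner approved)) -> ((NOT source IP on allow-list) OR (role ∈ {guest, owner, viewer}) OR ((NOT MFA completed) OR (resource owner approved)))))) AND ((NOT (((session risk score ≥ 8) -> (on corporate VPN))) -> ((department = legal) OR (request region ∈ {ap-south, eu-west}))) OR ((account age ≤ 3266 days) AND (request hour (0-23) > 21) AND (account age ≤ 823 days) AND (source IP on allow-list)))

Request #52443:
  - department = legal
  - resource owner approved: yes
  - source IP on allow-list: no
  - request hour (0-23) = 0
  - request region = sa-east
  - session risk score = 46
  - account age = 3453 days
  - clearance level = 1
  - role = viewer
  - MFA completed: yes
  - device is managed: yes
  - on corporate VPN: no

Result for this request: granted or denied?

Atomic conditions:
  device is managed: yes → true
  clearance level ≥ 5: 1 ≥ 5 is false
  resource owner approved: yes → true
  NOT source IP on allow-list: no → true
  role ∈ {guest, owner, viewer}: viewer is in the set → true
  NOT MFA completed: yes → false
  session risk score ≥ 8: 46 ≥ 8 is true
  on corporate VPN: no → false
  department = legal: legal == legal is true
  request region ∈ {ap-south, eu-west}: sa-east is not in the set → false
  account age ≤ 3266 days: 3453 ≤ 3266 is false
  request hour (0-23) > 21: 0 > 21 is false
  account age ≤ 823 days: 3453 ≤ 823 is false
  source IP on allow-list: no → false
Combine:
[1.1.1.1] true AND false AND true = false
[1.1.1.2.3] false OR true = true
[1.1.1.2] true OR true OR true = true
[1.1.1] false → true (antecedent false ⇒ implication holds) = true
[1.1] NOT true = false
[1] NOT false = true
[2.1.1.1] true → false = false
[2.1.1] NOT false = true
[2.1.2] true OR false = true
[2.1] true → true = true
[2.2] false AND false AND false AND false = false
[2] true OR false = true
[root] true AND true = true
Overall: true → granted

Granted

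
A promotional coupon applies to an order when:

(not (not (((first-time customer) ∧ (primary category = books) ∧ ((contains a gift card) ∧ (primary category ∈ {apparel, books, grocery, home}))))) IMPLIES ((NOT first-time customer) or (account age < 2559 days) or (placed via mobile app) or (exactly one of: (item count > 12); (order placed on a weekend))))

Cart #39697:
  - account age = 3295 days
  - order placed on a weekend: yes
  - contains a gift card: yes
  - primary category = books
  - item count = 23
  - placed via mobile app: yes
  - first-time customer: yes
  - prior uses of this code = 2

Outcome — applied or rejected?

Atomic conditions:
  first-time customer: yes → true
  primary category = books: books == books is true
  contains a gift card: yes → true
  primary category ∈ {apparel, books, grocery, home}: books is in the set → true
  NOT first-time customer: yes → false
  account age < 2559 days: 3295 < 2559 is false
  placed via mobile app: yes → true
  item count > 12: 23 > 12 is true
  order placed on a weekend: yes → true
Combine:
[1.1.1.3] true AND true = true
[1.1.1] true AND true AND true = true
[1.1] NOT true = false
[1] NOT false = true
[2.4] exactly-one(true, true) = false
[2] false OR false OR true OR false = true
[root] true → true = true
Overall: true → applied

Applied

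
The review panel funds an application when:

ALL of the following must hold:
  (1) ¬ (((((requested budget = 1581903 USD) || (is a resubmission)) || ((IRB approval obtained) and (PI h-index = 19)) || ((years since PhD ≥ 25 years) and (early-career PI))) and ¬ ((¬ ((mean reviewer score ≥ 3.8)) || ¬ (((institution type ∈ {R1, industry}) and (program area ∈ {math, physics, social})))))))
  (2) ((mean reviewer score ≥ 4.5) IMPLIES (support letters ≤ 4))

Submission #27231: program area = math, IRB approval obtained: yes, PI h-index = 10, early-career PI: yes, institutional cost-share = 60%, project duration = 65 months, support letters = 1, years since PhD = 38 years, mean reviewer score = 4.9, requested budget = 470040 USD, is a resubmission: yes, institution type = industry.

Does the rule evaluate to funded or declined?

Atomic conditions:
  requested budget = 1581903 USD: 470040 == 1581903 is false
  is a resubmission: yes → true
  IRB approval obtained: yes → true
  PI h-index = 19: 10 == 19 is false
  years since PhD ≥ 25 years: 38 ≥ 25 is true
  early-career PI: yes → true
  mean reviewer score ≥ 3.8: 4.9 ≥ 3.8 is true
  institution type ∈ {R1, industry}: industry is in the set → true
  program area ∈ {math, physics, social}: math is in the set → true
  mean reviewer score ≥ 4.5: 4.9 ≥ 4.5 is true
  support letters ≤ 4: 1 ≤ 4 is true
Combine:
[1.1.1.1] false OR true = true
[1.1.1.2] true AND false = false
[1.1.1.3] true AND true = true
[1.1.1] true OR false OR true = true
[1.1.2.1.1] NOT true = false
[1.1.2.1.2.1] true AND true = true
[1.1.2.1.2] NOT true = false
[1.1.2.1] false OR false = false
[1.1.2] NOT false = true
[1.1] true AND true = true
[1] NOT true = false
[2] true → true = true
[root] false AND true = false
Overall: false → declined

Declined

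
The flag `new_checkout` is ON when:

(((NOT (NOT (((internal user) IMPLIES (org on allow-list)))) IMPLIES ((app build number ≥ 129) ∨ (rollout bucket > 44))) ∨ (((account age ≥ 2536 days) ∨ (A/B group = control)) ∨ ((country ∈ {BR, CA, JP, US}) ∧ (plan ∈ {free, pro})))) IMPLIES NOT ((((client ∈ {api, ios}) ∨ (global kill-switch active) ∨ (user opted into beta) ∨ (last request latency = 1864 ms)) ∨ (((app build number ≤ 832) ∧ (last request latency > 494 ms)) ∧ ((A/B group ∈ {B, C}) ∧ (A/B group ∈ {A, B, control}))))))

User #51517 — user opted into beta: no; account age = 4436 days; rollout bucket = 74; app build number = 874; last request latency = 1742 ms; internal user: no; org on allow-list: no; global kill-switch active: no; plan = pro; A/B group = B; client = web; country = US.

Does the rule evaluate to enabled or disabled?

Atomic conditions:
  internal user: no → false
  org on allow-list: no → false
  app build number ≥ 129: 874 ≥ 129 is true
  rollout bucket > 44: 74 > 44 is true
  account age ≥ 2536 days: 4436 ≥ 2536 is true
  A/B group = control: B == control is false
  country ∈ {BR, CA, JP, US}: US is in the set → true
  plan ∈ {free, pro}: pro is in the set → true
  client ∈ {api, ios}: web is not in the set → false
  global kill-switch active: no → false
  user opted into beta: no → false
  last request latency = 1864 ms: 1742 == 1864 is false
  app build number ≤ 832: 874 ≤ 832 is false
  last request latency > 494 ms: 1742 > 494 is true
  A/B group ∈ {B, C}: B is in the set → true
  A/B group ∈ {A, B, control}: B is in the set → true
Combine:
[1.1.1.1.1] false → false (antecedent false ⇒ implication holds) = true
[1.1.1.1] NOT true = false
[1.1.1] NOT false = true
[1.1.2] true OR true = true
[1.1] true → true = true
[1.2.1] true OR false = true
[1.2.2] true AND true = true
[1.2] true OR true = true
[1] true OR true = true
[2.1.1] false OR false OR false OR false = false
[2.1.2.1] false AND true = false
[2.1.2.2] true AND true = true
[2.1.2] false AND true = false
[2.1] false OR false = false
[2] NOT false = true
[root] true → true = true
Overall: true → enabled

Enabled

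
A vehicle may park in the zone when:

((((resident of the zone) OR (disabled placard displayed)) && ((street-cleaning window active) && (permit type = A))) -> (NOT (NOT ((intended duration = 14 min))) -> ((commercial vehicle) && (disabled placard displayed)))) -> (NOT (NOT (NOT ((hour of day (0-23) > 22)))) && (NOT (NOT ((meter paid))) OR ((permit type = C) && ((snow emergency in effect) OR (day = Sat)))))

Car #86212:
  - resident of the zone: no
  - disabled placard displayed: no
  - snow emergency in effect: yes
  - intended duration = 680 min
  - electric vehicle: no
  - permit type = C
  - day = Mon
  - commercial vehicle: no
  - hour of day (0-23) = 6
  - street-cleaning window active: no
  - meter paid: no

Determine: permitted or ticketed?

Atomic conditions:
  resident of the zone: no → false
  disabled placard displayed: no → false
  street-cleaning window active: no → false
  permit type = A: C == A is false
  intended duration = 14 min: 680 == 14 is false
  commercial vehicle: no → false
  hour of day (0-23) > 22: 6 > 22 is false
  meter paid: no → false
  permit type = C: C == C is true
  snow emergency in effect: yes → true
  day = Sat: Mon == Sat is false
Combine:
[1.1.1] false OR false = false
[1.1.2] false AND false = false
[1.1] false AND false = false
[1.2.1.1] NOT false = true
[1.2.1] NOT true = false
[1.2.2] false AND false = false
[1.2] false → false (antecedent false ⇒ implication holds) = true
[1] false → true (antecedent false ⇒ implication holds) = true
[2.1.1.1] NOT false = true
[2.1.1] NOT true = false
[2.1] NOT false = true
[2.2.1.1] NOT false = true
[2.2.1] NOT true = false
[2.2.2.2] true OR false = true
[2.2.2] true AND true = true
[2.2] false OR true = true
[2] true AND true = true
[root] true → true = true
Overall: true → permitted

Permitted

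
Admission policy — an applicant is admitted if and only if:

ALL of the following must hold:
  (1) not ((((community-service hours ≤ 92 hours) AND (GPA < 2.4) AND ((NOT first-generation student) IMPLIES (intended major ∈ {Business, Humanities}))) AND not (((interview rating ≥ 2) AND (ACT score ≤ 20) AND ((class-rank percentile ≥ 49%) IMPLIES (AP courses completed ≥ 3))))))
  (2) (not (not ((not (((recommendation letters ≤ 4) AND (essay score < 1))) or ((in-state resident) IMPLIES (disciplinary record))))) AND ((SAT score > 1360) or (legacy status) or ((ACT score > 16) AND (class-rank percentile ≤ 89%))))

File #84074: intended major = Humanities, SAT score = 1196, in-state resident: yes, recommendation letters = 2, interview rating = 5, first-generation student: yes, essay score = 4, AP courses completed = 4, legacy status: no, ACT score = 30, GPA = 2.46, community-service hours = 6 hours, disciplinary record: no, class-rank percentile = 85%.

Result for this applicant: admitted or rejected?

Atomic conditions:
  community-service hours ≤ 92 hours: 6 ≤ 92 is true
  GPA < 2.4: 2.46 < 2.4 is false
  NOT first-generation student: yes → false
  intended major ∈ {Business, Humanities}: Humanities is in the set → true
  interview rating ≥ 2: 5 ≥ 2 is true
  ACT score ≤ 20: 30 ≤ 20 is false
  class-rank percentile ≥ 49%: 85 ≥ 49 is true
  AP courses completed ≥ 3: 4 ≥ 3 is true
  recommendation letters ≤ 4: 2 ≤ 4 is true
  essay score < 1: 4 < 1 is false
  in-state resident: yes → true
  disciplinary record: no → false
  SAT score > 1360: 1196 > 1360 is false
  legacy status: no → false
  ACT score > 16: 30 > 16 is true
  class-rank percentile ≤ 89%: 85 ≤ 89 is true
Combine:
[1.1.1.3] false → true (antecedent false ⇒ implication holds) = true
[1.1.1] true AND false AND true = false
[1.1.2.1.3] true → true = true
[1.1.2.1] true AND false AND true = false
[1.1.2] NOT false = true
[1.1] false AND true = false
[1] NOT false = true
[2.1.1.1.1.1] true AND false = false
[2.1.1.1.1] NOT false = true
[2.1.1.1.2] true → false = false
[2.1.1.1] true OR false = true
[2.1.1] NOT true = false
[2.1] NOT false = true
[2.2.3] true AND true = true
[2.2] false OR false OR true = true
[2] true AND true = true
[root] true AND true = true
Overall: true → admitted

Admitted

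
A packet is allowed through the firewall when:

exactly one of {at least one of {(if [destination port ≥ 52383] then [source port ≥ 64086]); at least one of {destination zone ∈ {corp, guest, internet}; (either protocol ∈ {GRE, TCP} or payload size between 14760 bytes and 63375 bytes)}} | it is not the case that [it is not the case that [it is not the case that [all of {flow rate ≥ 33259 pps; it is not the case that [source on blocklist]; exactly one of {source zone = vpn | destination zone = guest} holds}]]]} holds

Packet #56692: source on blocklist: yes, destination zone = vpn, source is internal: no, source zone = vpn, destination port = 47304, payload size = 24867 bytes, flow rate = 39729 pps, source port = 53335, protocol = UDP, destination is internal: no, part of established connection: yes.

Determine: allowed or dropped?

Atomic conditions:
  destination port ≥ 52383: 47304 ≥ 52383 is false
  source port ≥ 64086: 53335 ≥ 64086 is false
  destination zone ∈ {corp, guest, internet}: vpn is not in the set → false
  protocol ∈ {GRE, TCP}: UDP is not in the set → false
  payload size between 14760 bytes and 63375 bytes: 24867 in [14760, 63375] is true
  flow rate ≥ 33259 pps: 39729 ≥ 33259 is true
  source on blocklist: yes → true
  source zone = vpn: vpn == vpn is true
  destination zone = guest: vpn == guest is false
Combine:
[1.1] false → false (antecedent false ⇒ implication holds) = true
[1.2.2] false OR true = true
[1.2] false OR true = true
[1] true OR true = true
[2.1.1.1.2] NOT true = false
[2.1.1.1.3] exactly-one(true, false) = true
[2.1.1.1] true AND false AND true = false
[2.1.1] NOT false = true
[2.1] NOT true = false
[2] NOT false = true
[root] exactly-one(true, true) = false
Overall: false → dropped

Dropped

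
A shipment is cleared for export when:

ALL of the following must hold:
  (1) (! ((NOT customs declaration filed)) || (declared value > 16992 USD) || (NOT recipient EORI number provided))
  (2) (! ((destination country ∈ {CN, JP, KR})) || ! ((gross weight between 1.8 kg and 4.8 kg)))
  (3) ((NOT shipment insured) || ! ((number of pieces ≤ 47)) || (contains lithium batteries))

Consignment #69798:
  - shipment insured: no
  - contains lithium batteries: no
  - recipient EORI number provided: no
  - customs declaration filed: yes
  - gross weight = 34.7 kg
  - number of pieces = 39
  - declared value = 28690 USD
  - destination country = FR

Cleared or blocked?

Cleared

Atomic conditions:
  NOT customs declaration filed: yes → false
  declared value > 16992 USD: 28690 > 16992 is true
  NOT recipient EORI number provided: no → true
  destination country ∈ {CN, JP, KR}: FR is not in the set → false
  gross weight between 1.8 kg and 4.8 kg: 34.7 in [1.8, 4.8] is false
  NOT shipment insured: no → true
  number of pieces ≤ 47: 39 ≤ 47 is true
  contains lithium batteries: no → false
Combine:
[1.1] NOT false = true
[1] true OR true OR true = true
[2.1] NOT false = true
[2.2] NOT false = true
[2] true OR true = true
[3.2] NOT true = false
[3] true OR false OR false = true
[root] true AND true AND true = true
Overall: true → cleared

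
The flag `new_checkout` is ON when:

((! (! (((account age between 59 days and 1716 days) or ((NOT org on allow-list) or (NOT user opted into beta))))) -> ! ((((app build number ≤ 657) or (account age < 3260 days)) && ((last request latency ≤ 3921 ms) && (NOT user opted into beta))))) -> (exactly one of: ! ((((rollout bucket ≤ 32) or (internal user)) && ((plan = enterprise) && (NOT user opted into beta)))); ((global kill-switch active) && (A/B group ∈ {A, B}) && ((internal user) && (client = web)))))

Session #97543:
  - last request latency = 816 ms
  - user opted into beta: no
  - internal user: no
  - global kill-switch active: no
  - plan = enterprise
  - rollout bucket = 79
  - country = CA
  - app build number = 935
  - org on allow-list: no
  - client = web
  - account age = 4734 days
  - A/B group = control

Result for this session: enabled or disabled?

Enabled

Atomic conditions:
  account age between 59 days and 1716 days: 4734 in [59, 1716] is false
  NOT org on allow-list: no → true
  NOT user opted into beta: no → true
  app build number ≤ 657: 935 ≤ 657 is false
  account age < 3260 days: 4734 < 3260 is false
  last request latency ≤ 3921 ms: 816 ≤ 3921 is true
  rollout bucket ≤ 32: 79 ≤ 32 is false
  internal user: no → false
  plan = enterprise: enterprise == enterprise is true
  global kill-switch active: no → false
  A/B group ∈ {A, B}: control is not in the set → false
  client = web: web == web is true
Combine:
[1.1.1.1.2] true OR true = true
[1.1.1.1] false OR true = true
[1.1.1] NOT true = false
[1.1] NOT false = true
[1.2.1.1] false OR false = false
[1.2.1.2] true AND true = true
[1.2.1] false AND true = false
[1.2] NOT false = true
[1] true → true = true
[2.1.1.1] false OR false = false
[2.1.1.2] true AND true = true
[2.1.1] false AND true = false
[2.1] NOT false = true
[2.2.3] false AND true = false
[2.2] false AND false AND false = false
[2] exactly-one(true, false) = true
[root] true → true = true
Overall: true → enabled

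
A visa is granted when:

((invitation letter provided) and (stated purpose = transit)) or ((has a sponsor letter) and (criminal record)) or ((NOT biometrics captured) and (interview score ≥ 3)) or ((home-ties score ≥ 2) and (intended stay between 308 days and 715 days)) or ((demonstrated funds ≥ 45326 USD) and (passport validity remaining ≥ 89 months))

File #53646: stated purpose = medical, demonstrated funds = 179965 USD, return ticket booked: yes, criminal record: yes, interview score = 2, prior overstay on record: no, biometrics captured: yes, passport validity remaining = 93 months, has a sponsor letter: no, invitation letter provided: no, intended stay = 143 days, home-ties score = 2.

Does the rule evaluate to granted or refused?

Atomic conditions:
  invitation letter provided: no → false
  stated purpose = transit: medical == transit is false
  has a sponsor letter: no → false
  criminal record: yes → true
  NOT biometrics captured: yes → false
  interview score ≥ 3: 2 ≥ 3 is false
  home-ties score ≥ 2: 2 ≥ 2 is true
  intended stay between 308 days and 715 days: 143 in [308, 715] is false
  demonstrated funds ≥ 45326 USD: 179965 ≥ 45326 is true
  passport validity remaining ≥ 89 months: 93 ≥ 89 is true
Combine:
[1] false AND false = false
[2] false AND true = false
[3] false AND false = false
[4] true AND false = false
[5] true AND true = true
[root] false OR false OR false OR false OR true = true
Overall: true → granted

Granted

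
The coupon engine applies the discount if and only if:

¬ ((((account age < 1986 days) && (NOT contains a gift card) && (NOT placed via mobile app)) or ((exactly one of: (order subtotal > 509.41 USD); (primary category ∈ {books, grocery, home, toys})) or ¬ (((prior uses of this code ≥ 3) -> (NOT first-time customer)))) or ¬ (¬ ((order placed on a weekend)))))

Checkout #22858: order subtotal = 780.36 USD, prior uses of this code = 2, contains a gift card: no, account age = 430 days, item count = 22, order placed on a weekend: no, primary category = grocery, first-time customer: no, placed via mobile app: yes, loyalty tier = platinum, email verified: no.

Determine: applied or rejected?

Applied

Atomic conditions:
  account age < 1986 days: 430 < 1986 is true
  NOT contains a gift card: no → true
  NOT placed via mobile app: yes → false
  order subtotal > 509.41 USD: 780.36 > 509.41 is true
  primary category ∈ {books, grocery, home, toys}: grocery is in the set → true
  prior uses of this code ≥ 3: 2 ≥ 3 is false
  NOT first-time customer: no → true
  order placed on a weekend: no → false
Combine:
[1.1] true AND true AND false = false
[1.2.1] exactly-one(true, true) = false
[1.2.2.1] false → true (antecedent false ⇒ implication holds) = true
[1.2.2] NOT true = false
[1.2] false OR false = false
[1.3.1] NOT false = true
[1.3] NOT true = false
[1] false OR false OR false = false
[root] NOT false = true
Overall: true → applied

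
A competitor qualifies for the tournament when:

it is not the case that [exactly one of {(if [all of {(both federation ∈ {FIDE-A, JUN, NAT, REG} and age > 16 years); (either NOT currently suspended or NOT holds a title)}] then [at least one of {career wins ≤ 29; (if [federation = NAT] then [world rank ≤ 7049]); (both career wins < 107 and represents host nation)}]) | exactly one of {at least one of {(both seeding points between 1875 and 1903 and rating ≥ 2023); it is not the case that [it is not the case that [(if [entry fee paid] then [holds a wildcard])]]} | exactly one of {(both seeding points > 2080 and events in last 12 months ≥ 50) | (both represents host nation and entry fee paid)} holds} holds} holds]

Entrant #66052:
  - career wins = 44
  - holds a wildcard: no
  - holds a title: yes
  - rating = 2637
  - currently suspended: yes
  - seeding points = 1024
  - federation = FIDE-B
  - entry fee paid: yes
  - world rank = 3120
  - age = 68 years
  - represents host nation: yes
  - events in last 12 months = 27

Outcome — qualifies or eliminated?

Qualifies

Atomic conditions:
  federation ∈ {FIDE-A, JUN, NAT, REG}: FIDE-B is not in the set → false
  age > 16 years: 68 > 16 is true
  NOT currently suspended: yes → false
  NOT holds a title: yes → false
  career wins ≤ 29: 44 ≤ 29 is false
  federation = NAT: FIDE-B == NAT is false
  world rank ≤ 7049: 3120 ≤ 7049 is true
  career wins < 107: 44 < 107 is true
  represents host nation: yes → true
  seeding points between 1875 and 1903: 1024 in [1875, 1903] is false
  rating ≥ 2023: 2637 ≥ 2023 is true
  entry fee paid: yes → true
  holds a wildcard: no → false
  seeding points > 2080: 1024 > 2080 is false
  events in last 12 months ≥ 50: 27 ≥ 50 is false
Combine:
[1.1.1.1] false AND true = false
[1.1.1.2] false OR false = false
[1.1.1] false AND false = false
[1.1.2.2] false → true (antecedent false ⇒ implication holds) = true
[1.1.2.3] true AND true = true
[1.1.2] false OR true OR true = true
[1.1] false → true (antecedent false ⇒ implication holds) = true
[1.2.1.1] false AND true = false
[1.2.1.2.1.1] true → false = false
[1.2.1.2.1] NOT false = true
[1.2.1.2] NOT true = false
[1.2.1] false OR false = false
[1.2.2.1] false AND false = false
[1.2.2.2] true AND true = true
[1.2.2] exactly-one(false, true) = true
[1.2] exactly-one(false, true) = true
[1] exactly-one(true, true) = false
[root] NOT false = true
Overall: true → qualifies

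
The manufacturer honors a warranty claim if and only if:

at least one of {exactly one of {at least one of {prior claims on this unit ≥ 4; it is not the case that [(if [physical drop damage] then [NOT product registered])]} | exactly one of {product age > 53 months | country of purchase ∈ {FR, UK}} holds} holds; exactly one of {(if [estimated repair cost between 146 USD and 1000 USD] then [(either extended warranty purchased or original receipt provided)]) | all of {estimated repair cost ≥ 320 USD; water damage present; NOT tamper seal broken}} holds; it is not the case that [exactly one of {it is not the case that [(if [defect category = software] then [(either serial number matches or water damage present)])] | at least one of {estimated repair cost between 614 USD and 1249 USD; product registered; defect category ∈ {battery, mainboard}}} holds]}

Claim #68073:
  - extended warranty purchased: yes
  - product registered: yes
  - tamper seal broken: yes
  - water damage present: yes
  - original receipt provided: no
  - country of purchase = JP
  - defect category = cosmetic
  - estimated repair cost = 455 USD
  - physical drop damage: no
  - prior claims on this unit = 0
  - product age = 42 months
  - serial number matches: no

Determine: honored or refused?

Atomic conditions:
  prior claims on this unit ≥ 4: 0 ≥ 4 is false
  physical drop damage: no → false
  NOT product registered: yes → false
  product age > 53 months: 42 > 53 is false
  country of purchase ∈ {FR, UK}: JP is not in the set → false
  estimated repair cost between 146 USD and 1000 USD: 455 in [146, 1000] is true
  extended warranty purchased: yes → true
  original receipt provided: no → false
  estimated repair cost ≥ 320 USD: 455 ≥ 320 is true
  water damage present: yes → true
  NOT tamper seal broken: yes → false
  defect category = software: cosmetic == software is false
  serial number matches: no → false
  estimated repair cost between 614 USD and 1249 USD: 455 in [614, 1249] is false
  product registered: yes → true
  defect category ∈ {battery, mainboard}: cosmetic is not in the set → false
Combine:
[1.1.2.1] false → false (antecedent false ⇒ implication holds) = true
[1.1.2] NOT true = false
[1.1] false OR false = false
[1.2] exactly-one(false, false) = false
[1] exactly-one(false, false) = false
[2.1.2] true OR false = true
[2.1] true → true = true
[2.2] true AND true AND false = false
[2] exactly-one(true, false) = true
[3.1.1.1.2] false OR true = true
[3.1.1.1] false → true (antecedent false ⇒ implication holds) = true
[3.1.1] NOT true = false
[3.1.2] false OR true OR false = true
[3.1] exactly-one(false, true) = true
[3] NOT true = false
[root] false OR true OR false = true
Overall: true → honored

Honored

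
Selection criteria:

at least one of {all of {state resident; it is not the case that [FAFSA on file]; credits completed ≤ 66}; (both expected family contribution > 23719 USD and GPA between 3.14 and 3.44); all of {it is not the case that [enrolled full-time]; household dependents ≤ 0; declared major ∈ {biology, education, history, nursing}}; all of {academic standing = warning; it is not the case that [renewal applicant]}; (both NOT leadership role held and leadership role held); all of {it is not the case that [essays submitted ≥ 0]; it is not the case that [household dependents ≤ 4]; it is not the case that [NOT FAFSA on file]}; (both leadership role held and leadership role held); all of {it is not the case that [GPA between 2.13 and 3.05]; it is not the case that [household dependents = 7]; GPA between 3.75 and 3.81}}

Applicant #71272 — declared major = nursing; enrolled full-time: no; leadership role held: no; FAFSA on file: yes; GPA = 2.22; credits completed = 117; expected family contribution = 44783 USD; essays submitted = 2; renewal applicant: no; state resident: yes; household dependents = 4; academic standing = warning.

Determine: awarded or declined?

Awarded

Atomic conditions:
  state resident: yes → true
  FAFSA on file: yes → true
  credits completed ≤ 66: 117 ≤ 66 is false
  expected family contribution > 23719 USD: 44783 > 23719 is true
  GPA between 3.14 and 3.44: 2.22 in [3.14, 3.44] is false
  enrolled full-time: no → false
  household dependents ≤ 0: 4 ≤ 0 is false
  declared major ∈ {biology, education, history, nursing}: nursing is in the set → true
  academic standing = warning: warning == warning is true
  renewal applicant: no → false
  NOT leadership role held: no → true
  leadership role held: no → false
  essays submitted ≥ 0: 2 ≥ 0 is true
  household dependents ≤ 4: 4 ≤ 4 is true
  NOT FAFSA on file: yes → false
  GPA between 2.13 and 3.05: 2.22 in [2.13, 3.05] is true
  household dependents = 7: 4 == 7 is false
  GPA between 3.75 and 3.81: 2.22 in [3.75, 3.81] is false
Combine:
[1.2] NOT true = false
[1] true AND false AND false = false
[2] true AND false = false
[3.1] NOT false = true
[3] true AND false AND true = false
[4.2] NOT false = true
[4] true AND true = true
[5] true AND false = false
[6.1] NOT true = false
[6.2] NOT true = false
[6.3] NOT false = true
[6] false AND false AND true = false
[7] false AND false = false
[8.1] NOT true = false
[8.2] NOT false = true
[8] false AND true AND false = false
[root] false OR false OR false OR true OR false OR false OR false OR false = true
Overall: true → awarded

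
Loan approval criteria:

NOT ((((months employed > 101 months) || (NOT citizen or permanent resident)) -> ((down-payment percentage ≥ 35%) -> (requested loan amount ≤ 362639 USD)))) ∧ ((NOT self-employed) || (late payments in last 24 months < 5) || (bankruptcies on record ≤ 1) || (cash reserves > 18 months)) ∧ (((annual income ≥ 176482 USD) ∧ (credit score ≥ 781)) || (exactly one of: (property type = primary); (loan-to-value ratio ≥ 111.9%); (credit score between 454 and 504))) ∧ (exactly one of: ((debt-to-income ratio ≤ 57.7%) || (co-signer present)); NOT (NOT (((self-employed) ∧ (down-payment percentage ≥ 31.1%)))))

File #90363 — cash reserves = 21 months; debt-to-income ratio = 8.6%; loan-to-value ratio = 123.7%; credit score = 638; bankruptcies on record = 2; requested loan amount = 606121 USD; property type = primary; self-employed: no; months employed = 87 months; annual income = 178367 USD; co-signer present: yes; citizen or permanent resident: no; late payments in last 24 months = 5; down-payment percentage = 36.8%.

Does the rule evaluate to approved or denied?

Atomic conditions:
  months employed > 101 months: 87 > 101 is false
  NOT citizen or permanent resident: no → true
  down-payment percentage ≥ 35%: 36.8 ≥ 35 is true
  requested loan amount ≤ 362639 USD: 606121 ≤ 362639 is false
  NOT self-employed: no → true
  late payments in last 24 months < 5: 5 < 5 is false
  bankruptcies on record ≤ 1: 2 ≤ 1 is false
  cash reserves > 18 months: 21 > 18 is true
  annual income ≥ 176482 USD: 178367 ≥ 176482 is true
  credit score ≥ 781: 638 ≥ 781 is false
  property type = primary: primary == primary is true
  loan-to-value ratio ≥ 111.9%: 123.7 ≥ 111.9 is true
  credit score between 454 and 504: 638 in [454, 504] is false
  debt-to-income ratio ≤ 57.7%: 8.6 ≤ 57.7 is true
  co-signer present: yes → true
  self-employed: no → false
  down-payment percentage ≥ 31.1%: 36.8 ≥ 31.1 is true
Combine:
[1.1.1] false OR true = true
[1.1.2] true → false = false
[1.1] true → false = false
[1] NOT false = true
[2] true OR false OR false OR true = true
[3.1] true AND false = false
[3.2] exactly-one(true, true, false) = false
[3] false OR false = false
[4.1] true OR true = true
[4.2.1.1] false AND true = false
[4.2.1] NOT false = true
[4.2] NOT true = false
[4] exactly-one(true, false) = true
[root] true AND true AND false AND true = false
Overall: false → denied

Denied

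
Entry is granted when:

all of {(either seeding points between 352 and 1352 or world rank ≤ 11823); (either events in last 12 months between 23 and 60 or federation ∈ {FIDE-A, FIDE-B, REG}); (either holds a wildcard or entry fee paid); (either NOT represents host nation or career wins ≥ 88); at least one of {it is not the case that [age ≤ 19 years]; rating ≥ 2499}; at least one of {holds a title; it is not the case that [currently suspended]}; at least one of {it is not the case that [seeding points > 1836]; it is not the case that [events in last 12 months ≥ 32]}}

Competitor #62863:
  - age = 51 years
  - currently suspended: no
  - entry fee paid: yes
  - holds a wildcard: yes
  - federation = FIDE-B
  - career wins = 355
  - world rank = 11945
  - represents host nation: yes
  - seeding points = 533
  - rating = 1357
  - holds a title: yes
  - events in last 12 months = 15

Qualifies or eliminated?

Qualifies

Atomic conditions:
  seeding points between 352 and 1352: 533 in [352, 1352] is true
  world rank ≤ 11823: 11945 ≤ 11823 is false
  events in last 12 months between 23 and 60: 15 in [23, 60] is false
  federation ∈ {FIDE-A, FIDE-B, REG}: FIDE-B is in the set → true
  holds a wildcard: yes → true
  entry fee paid: yes → true
  NOT represents host nation: yes → false
  career wins ≥ 88: 355 ≥ 88 is true
  age ≤ 19 years: 51 ≤ 19 is false
  rating ≥ 2499: 1357 ≥ 2499 is false
  holds a title: yes → true
  currently suspended: no → false
  seeding points > 1836: 533 > 1836 is false
  events in last 12 months ≥ 32: 15 ≥ 32 is false
Combine:
[1] true OR false = true
[2] false OR true = true
[3] true OR true = true
[4] false OR true = true
[5.1] NOT false = true
[5] true OR false = true
[6.2] NOT false = true
[6] true OR true = true
[7.1] NOT false = true
[7.2] NOT false = true
[7] true OR true = true
[root] true AND true AND true AND true AND true AND true AND true = true
Overall: true → qualifies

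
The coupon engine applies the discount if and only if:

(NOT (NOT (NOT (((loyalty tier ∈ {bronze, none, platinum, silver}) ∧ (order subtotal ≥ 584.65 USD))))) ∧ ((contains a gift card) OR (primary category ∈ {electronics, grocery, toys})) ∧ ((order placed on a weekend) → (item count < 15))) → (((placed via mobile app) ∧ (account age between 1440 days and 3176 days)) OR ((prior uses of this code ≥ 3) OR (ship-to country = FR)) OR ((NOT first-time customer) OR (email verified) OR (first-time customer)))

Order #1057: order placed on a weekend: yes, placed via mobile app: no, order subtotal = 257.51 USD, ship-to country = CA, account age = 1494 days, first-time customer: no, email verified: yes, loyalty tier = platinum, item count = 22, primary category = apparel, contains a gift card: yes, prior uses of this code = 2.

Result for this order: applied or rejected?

Atomic conditions:
  loyalty tier ∈ {bronze, none, platinum, silver}: platinum is in the set → true
  order subtotal ≥ 584.65 USD: 257.51 ≥ 584.65 is false
  contains a gift card: yes → true
  primary category ∈ {electronics, grocery, toys}: apparel is not in the set → false
  order placed on a weekend: yes → true
  item count < 15: 22 < 15 is false
  placed via mobile app: no → false
  account age between 1440 days and 3176 days: 1494 in [1440, 3176] is true
  prior uses of this code ≥ 3: 2 ≥ 3 is false
  ship-to country = FR: CA == FR is false
  NOT first-time customer: no → true
  email verified: yes → true
  first-time customer: no → false
Combine:
[1.1.1.1.1] true AND false = false
[1.1.1.1] NOT false = true
[1.1.1] NOT true = false
[1.1] NOT false = true
[1.2] true OR false = true
[1.3] true → false = false
[1] true AND true AND false = false
[2.1] false AND true = false
[2.2] false OR false = false
[2.3] true OR true OR false = true
[2] false OR false OR true = true
[root] false → true (antecedent false ⇒ implication holds) = true
Overall: true → applied

Applied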